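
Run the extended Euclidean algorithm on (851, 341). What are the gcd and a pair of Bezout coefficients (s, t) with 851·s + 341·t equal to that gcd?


Euclidean algorithm on (851, 341) — divide until remainder is 0:
  851 = 2 · 341 + 169
  341 = 2 · 169 + 3
  169 = 56 · 3 + 1
  3 = 3 · 1 + 0
gcd(851, 341) = 1.
Track Bezout coefficients alongside the remainders: start with r₀ = 851 = a·1 + b·0 (s = 1, t = 0) and r₁ = 341 = a·0 + b·1 (s = 0, t = 1); each new remainder r_{k+1} = r_{k-1} − q_k·r_k inherits s_{k+1} = s_{k-1} − q_k·s_k, t_{k+1} = t_{k-1} − q_k·t_k, so r_k = a·s_k + b·t_k at every step:
  q = 2: r = 169, s = 1 − 2·0 = 1, t = 0 − 2·1 = -2  (check: 851·1 + 341·(-2) = 169)
  q = 2: r = 3, s = 0 − 2·1 = -2, t = 1 − 2·(-2) = 5  (check: 851·(-2) + 341·5 = 3)
  q = 56: r = 1, s = 1 − 56·(-2) = 113, t = -2 − 56·5 = -282  (check: 851·113 + 341·(-282) = 1)
The row with r = 1 (the gcd) gives the Bezout coefficients s = 113, t = -282.
Result: 851 · (113) + 341 · (-282) = 1.

gcd(851, 341) = 1; s = 113, t = -282 (check: 851·113 + 341·(-282) = 1).


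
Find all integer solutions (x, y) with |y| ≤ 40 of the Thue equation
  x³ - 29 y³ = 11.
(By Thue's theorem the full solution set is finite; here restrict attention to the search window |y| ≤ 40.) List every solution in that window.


The equation is x³ - 29y³ = 11. For fixed y, x³ = 29·y³ + 11, so a solution requires the RHS to be a perfect cube.
Strategy: iterate y from -40 to 40, compute RHS = 29·y³ + 11, and check whether it is a (positive or negative) perfect cube.
Check small values of y:
  y = 0: RHS = 11 is not a perfect cube.
  y = 1: RHS = 40 is not a perfect cube.
  y = -1: RHS = -18 is not a perfect cube.
  y = 2: RHS = 243 is not a perfect cube.
  y = -2: RHS = -221 is not a perfect cube.
  y = 3: RHS = 794 is not a perfect cube.
  y = -3: RHS = -772 is not a perfect cube.
Continuing the search up to |y| = 40 finds no solutions either.
No (x, y) in the scanned range satisfies the equation.

No integer solutions with |y| ≤ 40.


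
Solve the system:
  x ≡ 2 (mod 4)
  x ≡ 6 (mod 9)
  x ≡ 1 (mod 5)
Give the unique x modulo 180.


Moduli 4, 9, 5 are pairwise coprime; by CRT there is a unique solution modulo M = 4 · 9 · 5 = 180.
Solve pairwise, accumulating the modulus:
  Start with x ≡ 2 (mod 4).
  Combine with x ≡ 6 (mod 9): since gcd(4, 9) = 1, we get a unique residue mod 36.
    Write x = 2 + 4·t and substitute into x ≡ 6 (mod 9): 4·t ≡ 6 − 2 = 4 (mod 9).
    The inverse of 4 mod 9 is 7 (since 4·7 = 28 = 3·9 + 1), so t ≡ 7·4 = 28 ≡ 1 (mod 9).
    Then x = 2 + 4·1 = 6, valid modulo lcm(4, 9) = 36: x ≡ 6 (mod 36).
  Combine with x ≡ 1 (mod 5): since gcd(36, 5) = 1, we get a unique residue mod 180.
    Write x = 6 + 36·t and substitute into x ≡ 1 (mod 5): 36·t ≡ 1 − 6 = -5 (mod 5).
    Reduce coefficients mod 5: 1·t ≡ 0 (mod 5).
    So t ≡ 0 (mod 5).
    Then x = 6 + 36·0 = 6, valid modulo lcm(36, 5) = 180: x ≡ 6 (mod 180).
Verify: 6 mod 4 = 2 ✓, 6 mod 9 = 6 ✓, 6 mod 5 = 1 ✓.

x ≡ 6 (mod 180).


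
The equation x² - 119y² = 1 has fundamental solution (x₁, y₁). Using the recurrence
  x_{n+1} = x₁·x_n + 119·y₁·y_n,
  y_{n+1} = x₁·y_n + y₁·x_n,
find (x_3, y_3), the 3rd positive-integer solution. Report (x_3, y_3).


Step 1: Find the fundamental solution (x₁, y₁) of x² - 119y² = 1.
  Expand √119 as a continued fraction. a₀ = ⌊√119⌋ = 10; iterate m_{k+1} = d_k·a_k − m_k, d_{k+1} = (119 − m_{k+1}²)/d_k, a_{k+1} = ⌊(a₀ + m_{k+1})/d_{k+1}⌋ (starting m₀ = 0, d₀ = 1), with convergents p_k = a_k·p_{k-1} + p_{k-2}, q_k = a_k·q_{k-1} + q_{k-2} (p₋₁ = 1, q₋₁ = 0):
  k = 0: a₀ = 10; p₀/q₀ = 10/1; p₀² − 119·q₀² = 100 − 119 = -19.
  k = 1: m = 10, d = 19, a = ⌊(10 + 10)/19⌋ = 1; p/q = (1·10 + 1)/(1·1 + 0) = 11/1; p² − 119·q² = 121 − 119 = 2.
  k = 2: m = 9, d = 2, a = ⌊(10 + 9)/2⌋ = 9; p/q = (9·11 + 10)/(9·1 + 1) = 109/10; p² − 119·q² = 11881 − 11900 = -19.
  k = 3: m = 9, d = 19, a = ⌊(10 + 9)/19⌋ = 1; p/q = (1·109 + 11)/(1·10 + 1) = 120/11; p² − 119·q² = 14400 − 14399 = 1.
  The first convergent with p² − 119·q² = 1 gives the fundamental solution (x₁, y₁) = (120, 11).
Step 2: Apply the recurrence (x_{n+1}, y_{n+1}) = (x₁x_n + 119y₁y_n, x₁y_n + y₁x_n) repeatedly.
  From (x_1, y_1) = (120, 11): x_2 = 120·120 + 119·11·11 = 28799; y_2 = 120·11 + 11·120 = 2640.
  From (x_2, y_2) = (28799, 2640): x_3 = 120·28799 + 119·11·2640 = 6911640; y_3 = 120·2640 + 11·28799 = 633589.
Step 3: Verify x_3² - 119·y_3² = 47770767489600 - 47770767489599 = 1 (should be 1). ✓

(x_1, y_1) = (120, 11); (x_3, y_3) = (6911640, 633589).


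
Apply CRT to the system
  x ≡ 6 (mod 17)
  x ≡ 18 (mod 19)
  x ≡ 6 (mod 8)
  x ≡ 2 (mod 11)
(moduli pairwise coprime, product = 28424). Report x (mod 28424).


Product of moduli M = 17 · 19 · 8 · 11 = 28424.
Merge one congruence at a time:
  Start: x ≡ 6 (mod 17).
  Combine with x ≡ 18 (mod 19); new modulus lcm = 323.
    Write x = 6 + 17·t and substitute into x ≡ 18 (mod 19): 17·t ≡ 18 − 6 = 12 (mod 19).
    The inverse of 17 mod 19 is 9 (since 17·9 = 153 = 8·19 + 1), so t ≡ 9·12 = 108 ≡ 13 (mod 19).
    Then x = 6 + 17·13 = 227, valid modulo lcm(17, 19) = 323: x ≡ 227 (mod 323).
  Combine with x ≡ 6 (mod 8); new modulus lcm = 2584.
    Write x = 227 + 323·t and substitute into x ≡ 6 (mod 8): 323·t ≡ 6 − 227 = -221 (mod 8).
    Reduce coefficients mod 8: 3·t ≡ 3 (mod 8).
    The inverse of 3 mod 8 is 3 (since 3·3 = 9 = 1·8 + 1), so t ≡ 3·3 = 9 ≡ 1 (mod 8).
    Then x = 227 + 323·1 = 550, valid modulo lcm(323, 8) = 2584: x ≡ 550 (mod 2584).
  Combine with x ≡ 2 (mod 11); new modulus lcm = 28424.
    Write x = 550 + 2584·t and substitute into x ≡ 2 (mod 11): 2584·t ≡ 2 − 550 = -548 (mod 11).
    Reduce coefficients mod 11: 10·t ≡ 2 (mod 11).
    The inverse of 10 mod 11 is 10 (since 10·10 = 100 = 9·11 + 1), so t ≡ 10·2 = 20 ≡ 9 (mod 11).
    Then x = 550 + 2584·9 = 23806, valid modulo lcm(2584, 11) = 28424: x ≡ 23806 (mod 28424).
Verify against each original: 23806 mod 17 = 6, 23806 mod 19 = 18, 23806 mod 8 = 6, 23806 mod 11 = 2.

x ≡ 23806 (mod 28424).


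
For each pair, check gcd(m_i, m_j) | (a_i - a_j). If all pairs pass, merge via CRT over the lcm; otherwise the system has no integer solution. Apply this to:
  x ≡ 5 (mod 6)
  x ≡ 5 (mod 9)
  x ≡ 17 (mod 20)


Moduli 6, 9, 20 are not pairwise coprime, so CRT works modulo lcm(m_i) when all pairwise compatibility conditions hold.
Pairwise compatibility: gcd(m_i, m_j) must divide a_i - a_j for every pair.
Merge one congruence at a time:
  Start: x ≡ 5 (mod 6).
  Combine with x ≡ 5 (mod 9): gcd(6, 9) = 3; 5 - 5 = 0, which IS divisible by 3, so compatible.
    Write x = 5 + 6·t and substitute into x ≡ 5 (mod 9): 6·t ≡ 5 − 5 = 0 (mod 9).
    Divide the congruence (and modulus) by g = 3: 2·t ≡ 0 (mod 3).
    The inverse of 2 mod 3 is 2 (since 2·2 = 4 = 1·3 + 1), so t ≡ 2·0 = 0 ≡ 0 (mod 3).
    Then x = 5 + 6·0 = 5, valid modulo lcm(6, 9) = 18: x ≡ 5 (mod 18).
  Combine with x ≡ 17 (mod 20): gcd(18, 20) = 2; 17 - 5 = 12, which IS divisible by 2, so compatible.
    Write x = 5 + 18·t and substitute into x ≡ 17 (mod 20): 18·t ≡ 17 − 5 = 12 (mod 20).
    Divide the congruence (and modulus) by g = 2: 9·t ≡ 6 (mod 10).
    The inverse of 9 mod 10 is 9 (since 9·9 = 81 = 8·10 + 1), so t ≡ 9·6 = 54 ≡ 4 (mod 10).
    Then x = 5 + 18·4 = 77, valid modulo lcm(18, 20) = 180: x ≡ 77 (mod 180).
Verify: 77 mod 6 = 5, 77 mod 9 = 5, 77 mod 20 = 17.

x ≡ 77 (mod 180).


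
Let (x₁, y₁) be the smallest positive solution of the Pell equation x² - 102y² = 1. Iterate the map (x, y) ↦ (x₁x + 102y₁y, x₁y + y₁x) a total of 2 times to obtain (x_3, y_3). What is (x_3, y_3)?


Step 1: Find the fundamental solution (x₁, y₁) of x² - 102y² = 1.
  Expand √102 as a continued fraction. a₀ = ⌊√102⌋ = 10; iterate m_{k+1} = d_k·a_k − m_k, d_{k+1} = (102 − m_{k+1}²)/d_k, a_{k+1} = ⌊(a₀ + m_{k+1})/d_{k+1}⌋ (starting m₀ = 0, d₀ = 1), with convergents p_k = a_k·p_{k-1} + p_{k-2}, q_k = a_k·q_{k-1} + q_{k-2} (p₋₁ = 1, q₋₁ = 0):
  k = 0: a₀ = 10; p₀/q₀ = 10/1; p₀² − 102·q₀² = 100 − 102 = -2.
  k = 1: m = 10, d = 2, a = ⌊(10 + 10)/2⌋ = 10; p/q = (10·10 + 1)/(10·1 + 0) = 101/10; p² − 102·q² = 10201 − 10200 = 1.
  The first convergent with p² − 102·q² = 1 gives the fundamental solution (x₁, y₁) = (101, 10).
Step 2: Apply the recurrence (x_{n+1}, y_{n+1}) = (x₁x_n + 102y₁y_n, x₁y_n + y₁x_n) repeatedly.
  From (x_1, y_1) = (101, 10): x_2 = 101·101 + 102·10·10 = 20401; y_2 = 101·10 + 10·101 = 2020.
  From (x_2, y_2) = (20401, 2020): x_3 = 101·20401 + 102·10·2020 = 4120901; y_3 = 101·2020 + 10·20401 = 408030.
Step 3: Verify x_3² - 102·y_3² = 16981825051801 - 16981825051800 = 1 (should be 1). ✓

(x_1, y_1) = (101, 10); (x_3, y_3) = (4120901, 408030).


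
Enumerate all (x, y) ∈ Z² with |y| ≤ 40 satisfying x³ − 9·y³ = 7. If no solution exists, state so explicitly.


The equation is x³ - 9y³ = 7. For fixed y, x³ = 9·y³ + 7, so a solution requires the RHS to be a perfect cube.
Strategy: iterate y from -40 to 40, compute RHS = 9·y³ + 7, and check whether it is a (positive or negative) perfect cube.
Check small values of y:
  y = 0: RHS = 7 is not a perfect cube.
  y = 1: RHS = 16 is not a perfect cube.
  y = -1: RHS = -2 is not a perfect cube.
  y = 2: RHS = 79 is not a perfect cube.
  y = -2: RHS = -65 is not a perfect cube.
  y = 3: RHS = 250 is not a perfect cube.
  y = -3: RHS = -236 is not a perfect cube.
Continuing the search up to |y| = 40 finds no solutions either.
No (x, y) in the scanned range satisfies the equation.

No integer solutions with |y| ≤ 40.


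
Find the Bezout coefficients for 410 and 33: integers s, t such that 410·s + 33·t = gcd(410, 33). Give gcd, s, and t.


Euclidean algorithm on (410, 33) — divide until remainder is 0:
  410 = 12 · 33 + 14
  33 = 2 · 14 + 5
  14 = 2 · 5 + 4
  5 = 1 · 4 + 1
  4 = 4 · 1 + 0
gcd(410, 33) = 1.
Track Bezout coefficients alongside the remainders: start with r₀ = 410 = a·1 + b·0 (s = 1, t = 0) and r₁ = 33 = a·0 + b·1 (s = 0, t = 1); each new remainder r_{k+1} = r_{k-1} − q_k·r_k inherits s_{k+1} = s_{k-1} − q_k·s_k, t_{k+1} = t_{k-1} − q_k·t_k, so r_k = a·s_k + b·t_k at every step:
  q = 12: r = 14, s = 1 − 12·0 = 1, t = 0 − 12·1 = -12  (check: 410·1 + 33·(-12) = 14)
  q = 2: r = 5, s = 0 − 2·1 = -2, t = 1 − 2·(-12) = 25  (check: 410·(-2) + 33·25 = 5)
  q = 2: r = 4, s = 1 − 2·(-2) = 5, t = -12 − 2·25 = -62  (check: 410·5 + 33·(-62) = 4)
  q = 1: r = 1, s = -2 − 1·5 = -7, t = 25 − 1·(-62) = 87  (check: 410·(-7) + 33·87 = 1)
The row with r = 1 (the gcd) gives the Bezout coefficients s = -7, t = 87.
Result: 410 · (-7) + 33 · (87) = 1.

gcd(410, 33) = 1; s = -7, t = 87 (check: 410·(-7) + 33·87 = 1).


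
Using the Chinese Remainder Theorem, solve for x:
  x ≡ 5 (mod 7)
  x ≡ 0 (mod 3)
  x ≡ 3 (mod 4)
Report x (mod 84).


Moduli 7, 3, 4 are pairwise coprime; by CRT there is a unique solution modulo M = 7 · 3 · 4 = 84.
Solve pairwise, accumulating the modulus:
  Start with x ≡ 5 (mod 7).
  Combine with x ≡ 0 (mod 3): since gcd(7, 3) = 1, we get a unique residue mod 21.
    Write x = 5 + 7·t and substitute into x ≡ 0 (mod 3): 7·t ≡ 0 − 5 = -5 (mod 3).
    Reduce coefficients mod 3: 1·t ≡ 1 (mod 3).
    So t ≡ 1 (mod 3).
    Then x = 5 + 7·1 = 12, valid modulo lcm(7, 3) = 21: x ≡ 12 (mod 21).
  Combine with x ≡ 3 (mod 4): since gcd(21, 4) = 1, we get a unique residue mod 84.
    Write x = 12 + 21·t and substitute into x ≡ 3 (mod 4): 21·t ≡ 3 − 12 = -9 (mod 4).
    Reduce coefficients mod 4: 1·t ≡ 3 (mod 4).
    So t ≡ 3 (mod 4).
    Then x = 12 + 21·3 = 75, valid modulo lcm(21, 4) = 84: x ≡ 75 (mod 84).
Verify: 75 mod 7 = 5 ✓, 75 mod 3 = 0 ✓, 75 mod 4 = 3 ✓.

x ≡ 75 (mod 84).


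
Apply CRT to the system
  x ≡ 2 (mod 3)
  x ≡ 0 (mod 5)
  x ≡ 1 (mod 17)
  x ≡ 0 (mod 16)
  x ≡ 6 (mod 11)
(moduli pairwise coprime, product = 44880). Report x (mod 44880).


Product of moduli M = 3 · 5 · 17 · 16 · 11 = 44880.
Merge one congruence at a time:
  Start: x ≡ 2 (mod 3).
  Combine with x ≡ 0 (mod 5); new modulus lcm = 15.
    Write x = 2 + 3·t and substitute into x ≡ 0 (mod 5): 3·t ≡ 0 − 2 = -2 (mod 5).
    Reduce coefficients mod 5: 3·t ≡ 3 (mod 5).
    The inverse of 3 mod 5 is 2 (since 3·2 = 6 = 1·5 + 1), so t ≡ 2·3 = 6 ≡ 1 (mod 5).
    Then x = 2 + 3·1 = 5, valid modulo lcm(3, 5) = 15: x ≡ 5 (mod 15).
  Combine with x ≡ 1 (mod 17); new modulus lcm = 255.
    Write x = 5 + 15·t and substitute into x ≡ 1 (mod 17): 15·t ≡ 1 − 5 = -4 (mod 17).
    Reduce coefficients mod 17: 15·t ≡ 13 (mod 17).
    The inverse of 15 mod 17 is 8 (since 15·8 = 120 = 7·17 + 1), so t ≡ 8·13 = 104 ≡ 2 (mod 17).
    Then x = 5 + 15·2 = 35, valid modulo lcm(15, 17) = 255: x ≡ 35 (mod 255).
  Combine with x ≡ 0 (mod 16); new modulus lcm = 4080.
    Write x = 35 + 255·t and substitute into x ≡ 0 (mod 16): 255·t ≡ 0 − 35 = -35 (mod 16).
    Reduce coefficients mod 16: 15·t ≡ 13 (mod 16).
    The inverse of 15 mod 16 is 15 (since 15·15 = 225 = 14·16 + 1), so t ≡ 15·13 = 195 ≡ 3 (mod 16).
    Then x = 35 + 255·3 = 800, valid modulo lcm(255, 16) = 4080: x ≡ 800 (mod 4080).
  Combine with x ≡ 6 (mod 11); new modulus lcm = 44880.
    Write x = 800 + 4080·t and substitute into x ≡ 6 (mod 11): 4080·t ≡ 6 − 800 = -794 (mod 11).
    Reduce coefficients mod 11: 10·t ≡ 9 (mod 11).
    The inverse of 10 mod 11 is 10 (since 10·10 = 100 = 9·11 + 1), so t ≡ 10·9 = 90 ≡ 2 (mod 11).
    Then x = 800 + 4080·2 = 8960, valid modulo lcm(4080, 11) = 44880: x ≡ 8960 (mod 44880).
Verify against each original: 8960 mod 3 = 2, 8960 mod 5 = 0, 8960 mod 17 = 1, 8960 mod 16 = 0, 8960 mod 11 = 6.

x ≡ 8960 (mod 44880).


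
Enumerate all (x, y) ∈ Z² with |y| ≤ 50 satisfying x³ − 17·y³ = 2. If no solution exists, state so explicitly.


The equation is x³ - 17y³ = 2. For fixed y, x³ = 17·y³ + 2, so a solution requires the RHS to be a perfect cube.
Strategy: iterate y from -50 to 50, compute RHS = 17·y³ + 2, and check whether it is a (positive or negative) perfect cube.
Check small values of y:
  y = 0: RHS = 2 is not a perfect cube.
  y = 1: RHS = 19 is not a perfect cube.
  y = -1: RHS = -15 is not a perfect cube.
  y = 2: RHS = 138 is not a perfect cube.
  y = -2: RHS = -134 is not a perfect cube.
  y = 3: RHS = 461 is not a perfect cube.
  y = -3: RHS = -457 is not a perfect cube.
Continuing the search up to |y| = 50 finds no solutions either.
No (x, y) in the scanned range satisfies the equation.

No integer solutions with |y| ≤ 50.


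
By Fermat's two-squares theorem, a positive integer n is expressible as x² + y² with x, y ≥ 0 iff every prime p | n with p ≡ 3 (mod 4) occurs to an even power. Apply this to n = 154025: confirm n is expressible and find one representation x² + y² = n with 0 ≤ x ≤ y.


Step 1: Factor n = 154025 = 5^2 · 61 · 101.
Step 2: Check the mod-4 condition on each prime factor: 5 ≡ 1 (mod 4), exponent 2; 61 ≡ 1 (mod 4), exponent 1; 101 ≡ 1 (mod 4), exponent 1.
All primes ≡ 3 (mod 4) appear to even exponent (or don't appear), so by the two-squares theorem n IS expressible as a sum of two squares.
Step 3: Build a representation. Group n = k² · m with k = 5 and m = 61 · 101 = 6161 (a product of primes ≡ 1 (mod 4)); a representation of m scales to one of n via (k·x)² + (k·y)² = k²(x² + y²). Each prime p ≡ 1 (mod 4) is itself a sum of two squares; find a² by testing p − a² for a perfect square:
  61: 61 − 1² = 60, 61 − 2² = 57, 61 − 3² = 52, 61 − 4² = 45, 61 − 5² = 36 = 6² ⇒ 61 = 5² + 6².
  101: 101 − 1² = 100 = 10² ⇒ 101 = 1² + 10².
  Combine using the Brahmagupta–Fibonacci identity (a² + b²)(c² + d²) = (ac − bd)² + (ad + bc)² = (ac + bd)² + (ad − bc)²:
  61 · 101 = 6161: from (5² + 6²)(1² + 10²), take (5·1 − 6·10, 5·10 + 6·1) = (5 − 60, 50 + 6) = (-55, 56); dropping signs (only squares matter) gives (55, 56); check 55² + 56² = 3025 + 3136 = 6161 ✓.
  Scale by k = 5: (5·55, 5·56) = (275, 280).
Step 4: Order so x ≤ y and verify: 275² + 280² = 75625 + 78400 = 154025 = n. ✓

n = 154025 = 275² + 280² (one valid representation with x ≤ y).


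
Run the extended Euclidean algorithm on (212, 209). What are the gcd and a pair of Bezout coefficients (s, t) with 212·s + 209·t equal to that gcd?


Euclidean algorithm on (212, 209) — divide until remainder is 0:
  212 = 1 · 209 + 3
  209 = 69 · 3 + 2
  3 = 1 · 2 + 1
  2 = 2 · 1 + 0
gcd(212, 209) = 1.
Track Bezout coefficients alongside the remainders: start with r₀ = 212 = a·1 + b·0 (s = 1, t = 0) and r₁ = 209 = a·0 + b·1 (s = 0, t = 1); each new remainder r_{k+1} = r_{k-1} − q_k·r_k inherits s_{k+1} = s_{k-1} − q_k·s_k, t_{k+1} = t_{k-1} − q_k·t_k, so r_k = a·s_k + b·t_k at every step:
  q = 1: r = 3, s = 1 − 1·0 = 1, t = 0 − 1·1 = -1  (check: 212·1 + 209·(-1) = 3)
  q = 69: r = 2, s = 0 − 69·1 = -69, t = 1 − 69·(-1) = 70  (check: 212·(-69) + 209·70 = 2)
  q = 1: r = 1, s = 1 − 1·(-69) = 70, t = -1 − 1·70 = -71  (check: 212·70 + 209·(-71) = 1)
The row with r = 1 (the gcd) gives the Bezout coefficients s = 70, t = -71.
Result: 212 · (70) + 209 · (-71) = 1.

gcd(212, 209) = 1; s = 70, t = -71 (check: 212·70 + 209·(-71) = 1).


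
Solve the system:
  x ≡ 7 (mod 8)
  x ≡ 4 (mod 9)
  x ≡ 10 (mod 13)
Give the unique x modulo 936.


Moduli 8, 9, 13 are pairwise coprime; by CRT there is a unique solution modulo M = 8 · 9 · 13 = 936.
Solve pairwise, accumulating the modulus:
  Start with x ≡ 7 (mod 8).
  Combine with x ≡ 4 (mod 9): since gcd(8, 9) = 1, we get a unique residue mod 72.
    Write x = 7 + 8·t and substitute into x ≡ 4 (mod 9): 8·t ≡ 4 − 7 = -3 (mod 9).
    Reduce coefficients mod 9: 8·t ≡ 6 (mod 9).
    The inverse of 8 mod 9 is 8 (since 8·8 = 64 = 7·9 + 1), so t ≡ 8·6 = 48 ≡ 3 (mod 9).
    Then x = 7 + 8·3 = 31, valid modulo lcm(8, 9) = 72: x ≡ 31 (mod 72).
  Combine with x ≡ 10 (mod 13): since gcd(72, 13) = 1, we get a unique residue mod 936.
    Write x = 31 + 72·t and substitute into x ≡ 10 (mod 13): 72·t ≡ 10 − 31 = -21 (mod 13).
    Reduce coefficients mod 13: 7·t ≡ 5 (mod 13).
    The inverse of 7 mod 13 is 2 (since 7·2 = 14 = 1·13 + 1), so t ≡ 2·5 = 10 ≡ 10 (mod 13).
    Then x = 31 + 72·10 = 751, valid modulo lcm(72, 13) = 936: x ≡ 751 (mod 936).
Verify: 751 mod 8 = 7 ✓, 751 mod 9 = 4 ✓, 751 mod 13 = 10 ✓.

x ≡ 751 (mod 936).


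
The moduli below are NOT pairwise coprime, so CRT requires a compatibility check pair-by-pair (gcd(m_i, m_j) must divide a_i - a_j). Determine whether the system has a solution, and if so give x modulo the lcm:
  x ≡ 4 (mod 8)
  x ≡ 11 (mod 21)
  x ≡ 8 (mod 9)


Moduli 8, 21, 9 are not pairwise coprime, so CRT works modulo lcm(m_i) when all pairwise compatibility conditions hold.
Pairwise compatibility: gcd(m_i, m_j) must divide a_i - a_j for every pair.
Merge one congruence at a time:
  Start: x ≡ 4 (mod 8).
  Combine with x ≡ 11 (mod 21): gcd(8, 21) = 1; 11 - 4 = 7, which IS divisible by 1, so compatible.
    Write x = 4 + 8·t and substitute into x ≡ 11 (mod 21): 8·t ≡ 11 − 4 = 7 (mod 21).
    The inverse of 8 mod 21 is 8 (since 8·8 = 64 = 3·21 + 1), so t ≡ 8·7 = 56 ≡ 14 (mod 21).
    Then x = 4 + 8·14 = 116, valid modulo lcm(8, 21) = 168: x ≡ 116 (mod 168).
  Combine with x ≡ 8 (mod 9): gcd(168, 9) = 3; 8 - 116 = -108, which IS divisible by 3, so compatible.
    Write x = 116 + 168·t and substitute into x ≡ 8 (mod 9): 168·t ≡ 8 − 116 = -108 (mod 9).
    Divide the congruence (and modulus) by g = 3: 56·t ≡ -36 (mod 3).
    Reduce coefficients mod 3: 2·t ≡ 0 (mod 3).
    The inverse of 2 mod 3 is 2 (since 2·2 = 4 = 1·3 + 1), so t ≡ 2·0 = 0 ≡ 0 (mod 3).
    Then x = 116 + 168·0 = 116, valid modulo lcm(168, 9) = 504: x ≡ 116 (mod 504).
Verify: 116 mod 8 = 4, 116 mod 21 = 11, 116 mod 9 = 8.

x ≡ 116 (mod 504).


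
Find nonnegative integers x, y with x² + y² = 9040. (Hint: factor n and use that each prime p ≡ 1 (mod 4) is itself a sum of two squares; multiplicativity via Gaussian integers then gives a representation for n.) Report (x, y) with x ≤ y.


Step 1: Factor n = 9040 = 2^4 · 5 · 113.
Step 2: Check the mod-4 condition on each prime factor: 2 = 2 (special); 5 ≡ 1 (mod 4), exponent 1; 113 ≡ 1 (mod 4), exponent 1.
All primes ≡ 3 (mod 4) appear to even exponent (or don't appear), so by the two-squares theorem n IS expressible as a sum of two squares.
Step 3: Build a representation. Group n = k² · m with k = 4 and m = 5 · 113 = 565 (a product of primes ≡ 1 (mod 4)); a representation of m scales to one of n via (k·x)² + (k·y)² = k²(x² + y²). Each prime p ≡ 1 (mod 4) is itself a sum of two squares; find a² by testing p − a² for a perfect square:
  5: 5 − 1² = 4 = 2² ⇒ 5 = 1² + 2².
  113: 113 − 1² = 112, 113 − 2² = 109, 113 − 3² = 104, 113 − 4² = 97, 113 − 5² = 88, 113 − 6² = 77, 113 − 7² = 64 = 8² ⇒ 113 = 7² + 8².
  Combine using the Brahmagupta–Fibonacci identity (a² + b²)(c² + d²) = (ac − bd)² + (ad + bc)² = (ac + bd)² + (ad − bc)²:
  5 · 113 = 565: from (1² + 2²)(7² + 8²), take (1·7 − 2·8, 1·8 + 2·7) = (7 − 16, 8 + 14) = (-9, 22); dropping signs (only squares matter) gives (9, 22); check 9² + 22² = 81 + 484 = 565 ✓.
  Scale by k = 4: (4·9, 4·22) = (36, 88).
Step 4: Order so x ≤ y and verify: 36² + 88² = 1296 + 7744 = 9040 = n. ✓

n = 9040 = 36² + 88² (one valid representation with x ≤ y).


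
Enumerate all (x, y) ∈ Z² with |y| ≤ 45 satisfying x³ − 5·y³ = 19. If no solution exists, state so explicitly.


The equation is x³ - 5y³ = 19. For fixed y, x³ = 5·y³ + 19, so a solution requires the RHS to be a perfect cube.
Strategy: iterate y from -45 to 45, compute RHS = 5·y³ + 19, and check whether it is a (positive or negative) perfect cube.
Check small values of y:
  y = 0: RHS = 19 is not a perfect cube.
  y = 1: RHS = 24 is not a perfect cube.
  y = -1: RHS = 14 is not a perfect cube.
  y = 2: RHS = 59 is not a perfect cube.
  y = -2: RHS = -21 is not a perfect cube.
  y = 3: RHS = 154 is not a perfect cube.
  y = -3: RHS = -116 is not a perfect cube.
Continuing the search up to |y| = 45 finds no solutions either.
No (x, y) in the scanned range satisfies the equation.

No integer solutions with |y| ≤ 45.


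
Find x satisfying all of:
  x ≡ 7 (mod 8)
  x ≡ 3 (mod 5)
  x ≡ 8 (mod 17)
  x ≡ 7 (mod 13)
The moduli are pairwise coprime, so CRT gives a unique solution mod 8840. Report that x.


Product of moduli M = 8 · 5 · 17 · 13 = 8840.
Merge one congruence at a time:
  Start: x ≡ 7 (mod 8).
  Combine with x ≡ 3 (mod 5); new modulus lcm = 40.
    Write x = 7 + 8·t and substitute into x ≡ 3 (mod 5): 8·t ≡ 3 − 7 = -4 (mod 5).
    Reduce coefficients mod 5: 3·t ≡ 1 (mod 5).
    The inverse of 3 mod 5 is 2 (since 3·2 = 6 = 1·5 + 1), so t ≡ 2·1 = 2 ≡ 2 (mod 5).
    Then x = 7 + 8·2 = 23, valid modulo lcm(8, 5) = 40: x ≡ 23 (mod 40).
  Combine with x ≡ 8 (mod 17); new modulus lcm = 680.
    Write x = 23 + 40·t and substitute into x ≡ 8 (mod 17): 40·t ≡ 8 − 23 = -15 (mod 17).
    Reduce coefficients mod 17: 6·t ≡ 2 (mod 17).
    The inverse of 6 mod 17 is 3 (since 6·3 = 18 = 1·17 + 1), so t ≡ 3·2 = 6 ≡ 6 (mod 17).
    Then x = 23 + 40·6 = 263, valid modulo lcm(40, 17) = 680: x ≡ 263 (mod 680).
  Combine with x ≡ 7 (mod 13); new modulus lcm = 8840.
    Write x = 263 + 680·t and substitute into x ≡ 7 (mod 13): 680·t ≡ 7 − 263 = -256 (mod 13).
    Reduce coefficients mod 13: 4·t ≡ 4 (mod 13).
    The inverse of 4 mod 13 is 10 (since 4·10 = 40 = 3·13 + 1), so t ≡ 10·4 = 40 ≡ 1 (mod 13).
    Then x = 263 + 680·1 = 943, valid modulo lcm(680, 13) = 8840: x ≡ 943 (mod 8840).
Verify against each original: 943 mod 8 = 7, 943 mod 5 = 3, 943 mod 17 = 8, 943 mod 13 = 7.

x ≡ 943 (mod 8840).


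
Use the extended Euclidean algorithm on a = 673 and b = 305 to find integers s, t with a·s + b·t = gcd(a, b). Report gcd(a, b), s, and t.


Euclidean algorithm on (673, 305) — divide until remainder is 0:
  673 = 2 · 305 + 63
  305 = 4 · 63 + 53
  63 = 1 · 53 + 10
  53 = 5 · 10 + 3
  10 = 3 · 3 + 1
  3 = 3 · 1 + 0
gcd(673, 305) = 1.
Track Bezout coefficients alongside the remainders: start with r₀ = 673 = a·1 + b·0 (s = 1, t = 0) and r₁ = 305 = a·0 + b·1 (s = 0, t = 1); each new remainder r_{k+1} = r_{k-1} − q_k·r_k inherits s_{k+1} = s_{k-1} − q_k·s_k, t_{k+1} = t_{k-1} − q_k·t_k, so r_k = a·s_k + b·t_k at every step:
  q = 2: r = 63, s = 1 − 2·0 = 1, t = 0 − 2·1 = -2  (check: 673·1 + 305·(-2) = 63)
  q = 4: r = 53, s = 0 − 4·1 = -4, t = 1 − 4·(-2) = 9  (check: 673·(-4) + 305·9 = 53)
  q = 1: r = 10, s = 1 − 1·(-4) = 5, t = -2 − 1·9 = -11  (check: 673·5 + 305·(-11) = 10)
  q = 5: r = 3, s = -4 − 5·5 = -29, t = 9 − 5·(-11) = 64  (check: 673·(-29) + 305·64 = 3)
  q = 3: r = 1, s = 5 − 3·(-29) = 92, t = -11 − 3·64 = -203  (check: 673·92 + 305·(-203) = 1)
The row with r = 1 (the gcd) gives the Bezout coefficients s = 92, t = -203.
Result: 673 · (92) + 305 · (-203) = 1.

gcd(673, 305) = 1; s = 92, t = -203 (check: 673·92 + 305·(-203) = 1).


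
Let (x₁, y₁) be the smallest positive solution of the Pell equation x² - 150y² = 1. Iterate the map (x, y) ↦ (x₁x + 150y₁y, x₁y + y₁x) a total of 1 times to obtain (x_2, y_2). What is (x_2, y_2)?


Step 1: Find the fundamental solution (x₁, y₁) of x² - 150y² = 1.
  Expand √150 as a continued fraction. a₀ = ⌊√150⌋ = 12; iterate m_{k+1} = d_k·a_k − m_k, d_{k+1} = (150 − m_{k+1}²)/d_k, a_{k+1} = ⌊(a₀ + m_{k+1})/d_{k+1}⌋ (starting m₀ = 0, d₀ = 1), with convergents p_k = a_k·p_{k-1} + p_{k-2}, q_k = a_k·q_{k-1} + q_{k-2} (p₋₁ = 1, q₋₁ = 0):
  k = 0: a₀ = 12; p₀/q₀ = 12/1; p₀² − 150·q₀² = 144 − 150 = -6.
  k = 1: m = 12, d = 6, a = ⌊(12 + 12)/6⌋ = 4; p/q = (4·12 + 1)/(4·1 + 0) = 49/4; p² − 150·q² = 2401 − 2400 = 1.
  The first convergent with p² − 150·q² = 1 gives the fundamental solution (x₁, y₁) = (49, 4).
Step 2: Apply the recurrence (x_{n+1}, y_{n+1}) = (x₁x_n + 150y₁y_n, x₁y_n + y₁x_n) repeatedly.
  From (x_1, y_1) = (49, 4): x_2 = 49·49 + 150·4·4 = 4801; y_2 = 49·4 + 4·49 = 392.
Step 3: Verify x_2² - 150·y_2² = 23049601 - 23049600 = 1 (should be 1). ✓

(x_1, y_1) = (49, 4); (x_2, y_2) = (4801, 392).


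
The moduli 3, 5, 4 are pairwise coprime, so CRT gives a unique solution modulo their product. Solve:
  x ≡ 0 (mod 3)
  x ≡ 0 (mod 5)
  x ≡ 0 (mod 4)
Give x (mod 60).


Moduli 3, 5, 4 are pairwise coprime; by CRT there is a unique solution modulo M = 3 · 5 · 4 = 60.
Solve pairwise, accumulating the modulus:
  Start with x ≡ 0 (mod 3).
  Combine with x ≡ 0 (mod 5): since gcd(3, 5) = 1, we get a unique residue mod 15.
    Write x = 0 + 3·t and substitute into x ≡ 0 (mod 5): 3·t ≡ 0 − 0 = 0 (mod 5).
    The inverse of 3 mod 5 is 2 (since 3·2 = 6 = 1·5 + 1), so t ≡ 2·0 = 0 ≡ 0 (mod 5).
    Then x = 0 + 3·0 = 0, valid modulo lcm(3, 5) = 15: x ≡ 0 (mod 15).
  Combine with x ≡ 0 (mod 4): since gcd(15, 4) = 1, we get a unique residue mod 60.
    Write x = 0 + 15·t and substitute into x ≡ 0 (mod 4): 15·t ≡ 0 − 0 = 0 (mod 4).
    Reduce coefficients mod 4: 3·t ≡ 0 (mod 4).
    The inverse of 3 mod 4 is 3 (since 3·3 = 9 = 2·4 + 1), so t ≡ 3·0 = 0 ≡ 0 (mod 4).
    Then x = 0 + 15·0 = 0, valid modulo lcm(15, 4) = 60: x ≡ 0 (mod 60).
Verify: 0 mod 3 = 0 ✓, 0 mod 5 = 0 ✓, 0 mod 4 = 0 ✓.

x ≡ 0 (mod 60).


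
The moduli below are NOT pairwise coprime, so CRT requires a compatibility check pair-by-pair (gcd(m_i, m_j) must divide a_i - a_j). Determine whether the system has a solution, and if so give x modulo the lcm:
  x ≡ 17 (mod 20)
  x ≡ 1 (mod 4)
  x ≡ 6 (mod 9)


Moduli 20, 4, 9 are not pairwise coprime, so CRT works modulo lcm(m_i) when all pairwise compatibility conditions hold.
Pairwise compatibility: gcd(m_i, m_j) must divide a_i - a_j for every pair.
Merge one congruence at a time:
  Start: x ≡ 17 (mod 20).
  Combine with x ≡ 1 (mod 4): gcd(20, 4) = 4; 1 - 17 = -16, which IS divisible by 4, so compatible.
    Write x = 17 + 20·t and substitute into x ≡ 1 (mod 4): 20·t ≡ 1 − 17 = -16 (mod 4).
    Divide the congruence (and modulus) by g = 4: 5·t ≡ -4 (mod 1).
    Modulo 1 every t works; take t = 0.
    Then x = 17 + 20·0 = 17, valid modulo lcm(20, 4) = 20: x ≡ 17 (mod 20).
  Combine with x ≡ 6 (mod 9): gcd(20, 9) = 1; 6 - 17 = -11, which IS divisible by 1, so compatible.
    Write x = 17 + 20·t and substitute into x ≡ 6 (mod 9): 20·t ≡ 6 − 17 = -11 (mod 9).
    Reduce coefficients mod 9: 2·t ≡ 7 (mod 9).
    The inverse of 2 mod 9 is 5 (since 2·5 = 10 = 1·9 + 1), so t ≡ 5·7 = 35 ≡ 8 (mod 9).
    Then x = 17 + 20·8 = 177, valid modulo lcm(20, 9) = 180: x ≡ 177 (mod 180).
Verify: 177 mod 20 = 17, 177 mod 4 = 1, 177 mod 9 = 6.

x ≡ 177 (mod 180).


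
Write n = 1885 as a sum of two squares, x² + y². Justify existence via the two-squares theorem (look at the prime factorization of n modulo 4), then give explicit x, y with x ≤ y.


Step 1: Factor n = 1885 = 5 · 13 · 29.
Step 2: Check the mod-4 condition on each prime factor: 5 ≡ 1 (mod 4), exponent 1; 13 ≡ 1 (mod 4), exponent 1; 29 ≡ 1 (mod 4), exponent 1.
All primes ≡ 3 (mod 4) appear to even exponent (or don't appear), so by the two-squares theorem n IS expressible as a sum of two squares.
Step 3: Build a representation. Here n = 5 · 13 · 29 is a product of primes ≡ 1 (mod 4). Each prime p ≡ 1 (mod 4) is itself a sum of two squares; find a² by testing p − a² for a perfect square:
  5: 5 − 1² = 4 = 2² ⇒ 5 = 1² + 2².
  13: 13 − 1² = 12, 13 − 2² = 9 = 3² ⇒ 13 = 2² + 3².
  29: 29 − 1² = 28, 29 − 2² = 25 = 5² ⇒ 29 = 2² + 5².
  Combine using the Brahmagupta–Fibonacci identity (a² + b²)(c² + d²) = (ac − bd)² + (ad + bc)² = (ac + bd)² + (ad − bc)²:
  5 · 13 = 65: from (1² + 2²)(2² + 3²), take (1·2 − 2·3, 1·3 + 2·2) = (2 − 6, 3 + 4) = (-4, 7); dropping signs (only squares matter) gives (4, 7); check 4² + 7² = 16 + 49 = 65 ✓.
  65 · 29 = 1885: from (4² + 7²)(2² + 5²), take (4·2 − 7·5, 4·5 + 7·2) = (8 − 35, 20 + 14) = (-27, 34); dropping signs (only squares matter) gives (27, 34); check 27² + 34² = 729 + 1156 = 1885 ✓.
Step 4: Order so x ≤ y and verify: 27² + 34² = 729 + 1156 = 1885 = n. ✓

n = 1885 = 27² + 34² (one valid representation with x ≤ y).


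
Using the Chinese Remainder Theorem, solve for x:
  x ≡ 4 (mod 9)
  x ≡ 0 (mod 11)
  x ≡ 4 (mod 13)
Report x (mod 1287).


Moduli 9, 11, 13 are pairwise coprime; by CRT there is a unique solution modulo M = 9 · 11 · 13 = 1287.
Solve pairwise, accumulating the modulus:
  Start with x ≡ 4 (mod 9).
  Combine with x ≡ 0 (mod 11): since gcd(9, 11) = 1, we get a unique residue mod 99.
    Write x = 4 + 9·t and substitute into x ≡ 0 (mod 11): 9·t ≡ 0 − 4 = -4 (mod 11).
    Reduce coefficients mod 11: 9·t ≡ 7 (mod 11).
    The inverse of 9 mod 11 is 5 (since 9·5 = 45 = 4·11 + 1), so t ≡ 5·7 = 35 ≡ 2 (mod 11).
    Then x = 4 + 9·2 = 22, valid modulo lcm(9, 11) = 99: x ≡ 22 (mod 99).
  Combine with x ≡ 4 (mod 13): since gcd(99, 13) = 1, we get a unique residue mod 1287.
    Write x = 22 + 99·t and substitute into x ≡ 4 (mod 13): 99·t ≡ 4 − 22 = -18 (mod 13).
    Reduce coefficients mod 13: 8·t ≡ 8 (mod 13).
    The inverse of 8 mod 13 is 5 (since 8·5 = 40 = 3·13 + 1), so t ≡ 5·8 = 40 ≡ 1 (mod 13).
    Then x = 22 + 99·1 = 121, valid modulo lcm(99, 13) = 1287: x ≡ 121 (mod 1287).
Verify: 121 mod 9 = 4 ✓, 121 mod 11 = 0 ✓, 121 mod 13 = 4 ✓.

x ≡ 121 (mod 1287).


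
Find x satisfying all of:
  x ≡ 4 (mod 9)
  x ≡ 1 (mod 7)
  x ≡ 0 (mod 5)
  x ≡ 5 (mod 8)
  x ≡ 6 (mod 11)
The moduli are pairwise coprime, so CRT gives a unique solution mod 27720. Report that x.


Product of moduli M = 9 · 7 · 5 · 8 · 11 = 27720.
Merge one congruence at a time:
  Start: x ≡ 4 (mod 9).
  Combine with x ≡ 1 (mod 7); new modulus lcm = 63.
    Write x = 4 + 9·t and substitute into x ≡ 1 (mod 7): 9·t ≡ 1 − 4 = -3 (mod 7).
    Reduce coefficients mod 7: 2·t ≡ 4 (mod 7).
    The inverse of 2 mod 7 is 4 (since 2·4 = 8 = 1·7 + 1), so t ≡ 4·4 = 16 ≡ 2 (mod 7).
    Then x = 4 + 9·2 = 22, valid modulo lcm(9, 7) = 63: x ≡ 22 (mod 63).
  Combine with x ≡ 0 (mod 5); new modulus lcm = 315.
    Write x = 22 + 63·t and substitute into x ≡ 0 (mod 5): 63·t ≡ 0 − 22 = -22 (mod 5).
    Reduce coefficients mod 5: 3·t ≡ 3 (mod 5).
    The inverse of 3 mod 5 is 2 (since 3·2 = 6 = 1·5 + 1), so t ≡ 2·3 = 6 ≡ 1 (mod 5).
    Then x = 22 + 63·1 = 85, valid modulo lcm(63, 5) = 315: x ≡ 85 (mod 315).
  Combine with x ≡ 5 (mod 8); new modulus lcm = 2520.
    Write x = 85 + 315·t and substitute into x ≡ 5 (mod 8): 315·t ≡ 5 − 85 = -80 (mod 8).
    Reduce coefficients mod 8: 3·t ≡ 0 (mod 8).
    The inverse of 3 mod 8 is 3 (since 3·3 = 9 = 1·8 + 1), so t ≡ 3·0 = 0 ≡ 0 (mod 8).
    Then x = 85 + 315·0 = 85, valid modulo lcm(315, 8) = 2520: x ≡ 85 (mod 2520).
  Combine with x ≡ 6 (mod 11); new modulus lcm = 27720.
    Write x = 85 + 2520·t and substitute into x ≡ 6 (mod 11): 2520·t ≡ 6 − 85 = -79 (mod 11).
    Reduce coefficients mod 11: 1·t ≡ 9 (mod 11).
    So t ≡ 9 (mod 11).
    Then x = 85 + 2520·9 = 22765, valid modulo lcm(2520, 11) = 27720: x ≡ 22765 (mod 27720).
Verify against each original: 22765 mod 9 = 4, 22765 mod 7 = 1, 22765 mod 5 = 0, 22765 mod 8 = 5, 22765 mod 11 = 6.

x ≡ 22765 (mod 27720).


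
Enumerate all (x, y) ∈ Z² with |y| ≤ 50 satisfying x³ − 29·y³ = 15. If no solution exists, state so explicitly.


The equation is x³ - 29y³ = 15. For fixed y, x³ = 29·y³ + 15, so a solution requires the RHS to be a perfect cube.
Strategy: iterate y from -50 to 50, compute RHS = 29·y³ + 15, and check whether it is a (positive or negative) perfect cube.
Check small values of y:
  y = 0: RHS = 15 is not a perfect cube.
  y = 1: RHS = 44 is not a perfect cube.
  y = -1: RHS = -14 is not a perfect cube.
  y = 2: RHS = 247 is not a perfect cube.
  y = -2: RHS = -217 is not a perfect cube.
  y = 3: RHS = 798 is not a perfect cube.
  y = -3: RHS = -768 is not a perfect cube.
Continuing the search up to |y| = 50 finds no solutions either.
No (x, y) in the scanned range satisfies the equation.

No integer solutions with |y| ≤ 50.


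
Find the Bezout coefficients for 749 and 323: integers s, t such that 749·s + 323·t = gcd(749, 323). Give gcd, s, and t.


Euclidean algorithm on (749, 323) — divide until remainder is 0:
  749 = 2 · 323 + 103
  323 = 3 · 103 + 14
  103 = 7 · 14 + 5
  14 = 2 · 5 + 4
  5 = 1 · 4 + 1
  4 = 4 · 1 + 0
gcd(749, 323) = 1.
Track Bezout coefficients alongside the remainders: start with r₀ = 749 = a·1 + b·0 (s = 1, t = 0) and r₁ = 323 = a·0 + b·1 (s = 0, t = 1); each new remainder r_{k+1} = r_{k-1} − q_k·r_k inherits s_{k+1} = s_{k-1} − q_k·s_k, t_{k+1} = t_{k-1} − q_k·t_k, so r_k = a·s_k + b·t_k at every step:
  q = 2: r = 103, s = 1 − 2·0 = 1, t = 0 − 2·1 = -2  (check: 749·1 + 323·(-2) = 103)
  q = 3: r = 14, s = 0 − 3·1 = -3, t = 1 − 3·(-2) = 7  (check: 749·(-3) + 323·7 = 14)
  q = 7: r = 5, s = 1 − 7·(-3) = 22, t = -2 − 7·7 = -51  (check: 749·22 + 323·(-51) = 5)
  q = 2: r = 4, s = -3 − 2·22 = -47, t = 7 − 2·(-51) = 109  (check: 749·(-47) + 323·109 = 4)
  q = 1: r = 1, s = 22 − 1·(-47) = 69, t = -51 − 1·109 = -160  (check: 749·69 + 323·(-160) = 1)
The row with r = 1 (the gcd) gives the Bezout coefficients s = 69, t = -160.
Result: 749 · (69) + 323 · (-160) = 1.

gcd(749, 323) = 1; s = 69, t = -160 (check: 749·69 + 323·(-160) = 1).


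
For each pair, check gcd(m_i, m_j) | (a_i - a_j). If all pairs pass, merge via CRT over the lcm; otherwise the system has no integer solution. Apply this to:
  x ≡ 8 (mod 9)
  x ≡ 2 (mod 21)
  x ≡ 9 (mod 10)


Moduli 9, 21, 10 are not pairwise coprime, so CRT works modulo lcm(m_i) when all pairwise compatibility conditions hold.
Pairwise compatibility: gcd(m_i, m_j) must divide a_i - a_j for every pair.
Merge one congruence at a time:
  Start: x ≡ 8 (mod 9).
  Combine with x ≡ 2 (mod 21): gcd(9, 21) = 3; 2 - 8 = -6, which IS divisible by 3, so compatible.
    Write x = 8 + 9·t and substitute into x ≡ 2 (mod 21): 9·t ≡ 2 − 8 = -6 (mod 21).
    Divide the congruence (and modulus) by g = 3: 3·t ≡ -2 (mod 7).
    Reduce coefficients mod 7: 3·t ≡ 5 (mod 7).
    The inverse of 3 mod 7 is 5 (since 3·5 = 15 = 2·7 + 1), so t ≡ 5·5 = 25 ≡ 4 (mod 7).
    Then x = 8 + 9·4 = 44, valid modulo lcm(9, 21) = 63: x ≡ 44 (mod 63).
  Combine with x ≡ 9 (mod 10): gcd(63, 10) = 1; 9 - 44 = -35, which IS divisible by 1, so compatible.
    Write x = 44 + 63·t and substitute into x ≡ 9 (mod 10): 63·t ≡ 9 − 44 = -35 (mod 10).
    Reduce coefficients mod 10: 3·t ≡ 5 (mod 10).
    The inverse of 3 mod 10 is 7 (since 3·7 = 21 = 2·10 + 1), so t ≡ 7·5 = 35 ≡ 5 (mod 10).
    Then x = 44 + 63·5 = 359, valid modulo lcm(63, 10) = 630: x ≡ 359 (mod 630).
Verify: 359 mod 9 = 8, 359 mod 21 = 2, 359 mod 10 = 9.

x ≡ 359 (mod 630).


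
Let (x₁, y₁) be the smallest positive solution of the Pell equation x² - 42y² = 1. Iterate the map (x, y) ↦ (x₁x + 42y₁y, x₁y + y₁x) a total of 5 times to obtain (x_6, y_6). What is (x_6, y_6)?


Step 1: Find the fundamental solution (x₁, y₁) of x² - 42y² = 1.
  Expand √42 as a continued fraction. a₀ = ⌊√42⌋ = 6; iterate m_{k+1} = d_k·a_k − m_k, d_{k+1} = (42 − m_{k+1}²)/d_k, a_{k+1} = ⌊(a₀ + m_{k+1})/d_{k+1}⌋ (starting m₀ = 0, d₀ = 1), with convergents p_k = a_k·p_{k-1} + p_{k-2}, q_k = a_k·q_{k-1} + q_{k-2} (p₋₁ = 1, q₋₁ = 0):
  k = 0: a₀ = 6; p₀/q₀ = 6/1; p₀² − 42·q₀² = 36 − 42 = -6.
  k = 1: m = 6, d = 6, a = ⌊(6 + 6)/6⌋ = 2; p/q = (2·6 + 1)/(2·1 + 0) = 13/2; p² − 42·q² = 169 − 168 = 1.
  The first convergent with p² − 42·q² = 1 gives the fundamental solution (x₁, y₁) = (13, 2).
Step 2: Apply the recurrence (x_{n+1}, y_{n+1}) = (x₁x_n + 42y₁y_n, x₁y_n + y₁x_n) repeatedly.
  From (x_1, y_1) = (13, 2): x_2 = 13·13 + 42·2·2 = 337; y_2 = 13·2 + 2·13 = 52.
  From (x_2, y_2) = (337, 52): x_3 = 13·337 + 42·2·52 = 8749; y_3 = 13·52 + 2·337 = 1350.
  From (x_3, y_3) = (8749, 1350): x_4 = 13·8749 + 42·2·1350 = 227137; y_4 = 13·1350 + 2·8749 = 35048.
  From (x_4, y_4) = (227137, 35048): x_5 = 13·227137 + 42·2·35048 = 5896813; y_5 = 13·35048 + 2·227137 = 909898.
  From (x_5, y_5) = (5896813, 909898): x_6 = 13·5896813 + 42·2·909898 = 153090001; y_6 = 13·909898 + 2·5896813 = 23622300.
Step 3: Verify x_6² - 42·y_6² = 23436548406180001 - 23436548406180000 = 1 (should be 1). ✓

(x_1, y_1) = (13, 2); (x_6, y_6) = (153090001, 23622300).


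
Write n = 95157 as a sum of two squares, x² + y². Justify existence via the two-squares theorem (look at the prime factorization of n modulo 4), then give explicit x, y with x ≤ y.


Step 1: Factor n = 95157 = 3^2 · 97 · 109.
Step 2: Check the mod-4 condition on each prime factor: 3 ≡ 3 (mod 4), exponent 2 (must be even); 97 ≡ 1 (mod 4), exponent 1; 109 ≡ 1 (mod 4), exponent 1.
All primes ≡ 3 (mod 4) appear to even exponent (or don't appear), so by the two-squares theorem n IS expressible as a sum of two squares.
Step 3: Build a representation. Group n = k² · m with k = 3 and m = 97 · 109 = 10573 (a product of primes ≡ 1 (mod 4)); a representation of m scales to one of n via (k·x)² + (k·y)² = k²(x² + y²). Each prime p ≡ 1 (mod 4) is itself a sum of two squares; find a² by testing p − a² for a perfect square:
  97: 97 − 1² = 96, 97 − 2² = 93, 97 − 3² = 88, 97 − 4² = 81 = 9² ⇒ 97 = 4² + 9².
  109: 109 − 1² = 108, 109 − 2² = 105, 109 − 3² = 100 = 10² ⇒ 109 = 3² + 10².
  Combine using the Brahmagupta–Fibonacci identity (a² + b²)(c² + d²) = (ac − bd)² + (ad + bc)² = (ac + bd)² + (ad − bc)²:
  97 · 109 = 10573: from (4² + 9²)(3² + 10²), take (4·3 − 9·10, 4·10 + 9·3) = (12 − 90, 40 + 27) = (-78, 67); dropping signs (only squares matter) gives (78, 67); check 78² + 67² = 6084 + 4489 = 10573 ✓.
  Scale by k = 3: (3·78, 3·67) = (234, 201).
Step 4: Order so x ≤ y and verify: 201² + 234² = 40401 + 54756 = 95157 = n. ✓

n = 95157 = 201² + 234² (one valid representation with x ≤ y).
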